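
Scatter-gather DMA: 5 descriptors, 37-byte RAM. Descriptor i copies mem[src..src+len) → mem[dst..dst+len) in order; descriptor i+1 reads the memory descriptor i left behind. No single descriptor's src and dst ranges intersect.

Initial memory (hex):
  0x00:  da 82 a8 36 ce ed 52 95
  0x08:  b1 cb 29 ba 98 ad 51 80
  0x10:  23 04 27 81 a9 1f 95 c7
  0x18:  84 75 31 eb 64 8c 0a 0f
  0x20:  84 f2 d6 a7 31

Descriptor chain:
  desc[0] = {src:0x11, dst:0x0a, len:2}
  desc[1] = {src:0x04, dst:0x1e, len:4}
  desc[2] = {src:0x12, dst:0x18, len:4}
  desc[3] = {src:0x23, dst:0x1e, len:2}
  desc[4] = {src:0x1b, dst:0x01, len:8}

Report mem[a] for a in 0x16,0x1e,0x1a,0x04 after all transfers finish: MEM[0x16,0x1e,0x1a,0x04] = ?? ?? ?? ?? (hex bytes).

[0] 0x11->0x0a len=2 : 04 27
[1] 0x04->0x1e len=4 : ce ed 52 95
[2] 0x12->0x18 len=4 : 27 81 a9 1f
[3] 0x23->0x1e len=2 : a7 31
[4] 0x1b->0x01 len=8 : 1f 64 8c a7 31 52 95 d6
query mem[0x16]=0x95, mem[0x1e]=0xa7, mem[0x1a]=0xa9, mem[0x04]=0xa7

MEM[0x16,0x1e,0x1a,0x04] = 95 a7 a9 a7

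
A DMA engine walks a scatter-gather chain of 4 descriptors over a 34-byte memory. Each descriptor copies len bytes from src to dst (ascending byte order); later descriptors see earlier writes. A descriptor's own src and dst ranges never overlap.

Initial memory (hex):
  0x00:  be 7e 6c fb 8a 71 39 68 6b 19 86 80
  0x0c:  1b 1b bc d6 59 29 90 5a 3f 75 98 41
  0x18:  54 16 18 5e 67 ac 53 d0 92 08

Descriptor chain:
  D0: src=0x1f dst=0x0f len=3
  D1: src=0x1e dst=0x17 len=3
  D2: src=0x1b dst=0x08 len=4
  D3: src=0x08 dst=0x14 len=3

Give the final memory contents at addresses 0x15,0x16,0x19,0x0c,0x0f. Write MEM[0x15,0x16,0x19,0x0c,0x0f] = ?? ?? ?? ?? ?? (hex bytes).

MEM[0x15,0x16,0x19,0x0c,0x0f] = 67 ac 92 1b d0

  after D0: wrote 3B at 0x0f = d09208
  after D1: wrote 3B at 0x17 = 53d092
  after D2: wrote 4B at 0x08 = 5e67ac53
  after D3: wrote 3B at 0x14 = 5e67ac
query mem[0x15]=0x67, mem[0x16]=0xac, mem[0x19]=0x92, mem[0x0c]=0x1b, mem[0x0f]=0xd0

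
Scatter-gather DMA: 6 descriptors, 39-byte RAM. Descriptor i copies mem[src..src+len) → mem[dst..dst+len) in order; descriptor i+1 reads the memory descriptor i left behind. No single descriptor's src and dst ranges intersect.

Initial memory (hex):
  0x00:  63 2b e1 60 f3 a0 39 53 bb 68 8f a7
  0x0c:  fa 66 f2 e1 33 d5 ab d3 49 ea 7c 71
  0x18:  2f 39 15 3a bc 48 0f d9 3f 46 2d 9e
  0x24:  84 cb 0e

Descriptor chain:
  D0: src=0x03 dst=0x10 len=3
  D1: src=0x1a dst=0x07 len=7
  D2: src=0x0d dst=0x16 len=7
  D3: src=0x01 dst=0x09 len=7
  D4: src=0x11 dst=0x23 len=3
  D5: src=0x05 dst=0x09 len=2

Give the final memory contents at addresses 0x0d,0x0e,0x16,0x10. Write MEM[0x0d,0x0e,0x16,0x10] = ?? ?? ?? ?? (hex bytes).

[0] 0x03->0x10 len=3 : 60 f3 a0
[1] 0x1a->0x07 len=7 : 15 3a bc 48 0f d9 3f
[2] 0x0d->0x16 len=7 : 3f f2 e1 60 f3 a0 d3
[3] 0x01->0x09 len=7 : 2b e1 60 f3 a0 39 15
[4] 0x11->0x23 len=3 : f3 a0 d3
[5] 0x05->0x09 len=2 : a0 39
query mem[0x0d]=0xa0, mem[0x0e]=0x39, mem[0x16]=0x3f, mem[0x10]=0x60

MEM[0x0d,0x0e,0x16,0x10] = a0 39 3f 60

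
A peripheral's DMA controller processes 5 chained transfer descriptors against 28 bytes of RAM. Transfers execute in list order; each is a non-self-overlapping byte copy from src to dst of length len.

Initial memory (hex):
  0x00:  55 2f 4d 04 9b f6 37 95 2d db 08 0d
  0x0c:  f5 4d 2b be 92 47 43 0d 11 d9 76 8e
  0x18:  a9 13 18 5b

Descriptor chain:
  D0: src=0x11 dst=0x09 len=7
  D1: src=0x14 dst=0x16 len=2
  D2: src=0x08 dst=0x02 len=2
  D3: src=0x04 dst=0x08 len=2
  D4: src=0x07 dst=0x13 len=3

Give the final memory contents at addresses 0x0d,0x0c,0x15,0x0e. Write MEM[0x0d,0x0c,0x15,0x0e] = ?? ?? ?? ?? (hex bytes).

MEM[0x0d,0x0c,0x15,0x0e] = d9 11 f6 76

#0 dst[0x09+7] := {0x47,0x43,0x0d,0x11,0xd9,0x76,0x8e}
#1 dst[0x16+2] := {0x11,0xd9}
#2 dst[0x02+2] := {0x2d,0x47}
#3 dst[0x08+2] := {0x9b,0xf6}
#4 dst[0x13+3] := {0x95,0x9b,0xf6}
query mem[0x0d]=0xd9, mem[0x0c]=0x11, mem[0x15]=0xf6, mem[0x0e]=0x76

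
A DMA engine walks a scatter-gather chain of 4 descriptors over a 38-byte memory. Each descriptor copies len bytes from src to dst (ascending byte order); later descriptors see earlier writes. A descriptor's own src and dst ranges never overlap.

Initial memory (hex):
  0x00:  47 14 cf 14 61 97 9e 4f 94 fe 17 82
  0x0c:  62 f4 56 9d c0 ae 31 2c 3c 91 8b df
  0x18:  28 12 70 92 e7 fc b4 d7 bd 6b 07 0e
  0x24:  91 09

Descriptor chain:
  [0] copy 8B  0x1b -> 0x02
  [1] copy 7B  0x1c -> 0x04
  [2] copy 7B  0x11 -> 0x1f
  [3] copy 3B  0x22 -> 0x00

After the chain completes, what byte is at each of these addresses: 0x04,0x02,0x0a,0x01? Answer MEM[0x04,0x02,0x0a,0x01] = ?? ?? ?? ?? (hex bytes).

MEM[0x04,0x02,0x0a,0x01] = e7 8b 07 91

  after D0: wrote 8B at 0x02 = 92e7fcb4d7bd6b07
  after D1: wrote 7B at 0x04 = e7fcb4d7bd6b07
  after D2: wrote 7B at 0x1f = ae312c3c918bdf
  after D3: wrote 3B at 0x00 = 3c918b
query mem[0x04]=0xe7, mem[0x02]=0x8b, mem[0x0a]=0x07, mem[0x01]=0x91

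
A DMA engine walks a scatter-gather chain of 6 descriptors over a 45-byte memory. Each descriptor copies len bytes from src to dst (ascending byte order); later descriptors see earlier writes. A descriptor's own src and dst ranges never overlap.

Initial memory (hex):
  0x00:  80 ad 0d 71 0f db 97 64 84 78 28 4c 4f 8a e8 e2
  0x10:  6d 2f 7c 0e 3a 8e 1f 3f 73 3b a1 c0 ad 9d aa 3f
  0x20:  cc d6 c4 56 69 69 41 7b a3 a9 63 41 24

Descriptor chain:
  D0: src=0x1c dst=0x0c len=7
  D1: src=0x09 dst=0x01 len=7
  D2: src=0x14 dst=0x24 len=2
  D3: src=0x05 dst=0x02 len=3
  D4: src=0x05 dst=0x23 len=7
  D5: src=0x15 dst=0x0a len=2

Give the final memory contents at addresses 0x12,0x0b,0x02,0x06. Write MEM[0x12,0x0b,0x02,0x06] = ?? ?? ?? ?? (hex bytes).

  after D0: wrote 7B at 0x0c = ad9daa3fccd6c4
  after D1: wrote 7B at 0x01 = 78284cad9daa3f
  after D2: wrote 2B at 0x24 = 3a8e
  after D3: wrote 3B at 0x02 = 9daa3f
  after D4: wrote 7B at 0x23 = 9daa3f8478284c
  after D5: wrote 2B at 0x0a = 8e1f
query mem[0x12]=0xc4, mem[0x0b]=0x1f, mem[0x02]=0x9d, mem[0x06]=0xaa

MEM[0x12,0x0b,0x02,0x06] = c4 1f 9d aa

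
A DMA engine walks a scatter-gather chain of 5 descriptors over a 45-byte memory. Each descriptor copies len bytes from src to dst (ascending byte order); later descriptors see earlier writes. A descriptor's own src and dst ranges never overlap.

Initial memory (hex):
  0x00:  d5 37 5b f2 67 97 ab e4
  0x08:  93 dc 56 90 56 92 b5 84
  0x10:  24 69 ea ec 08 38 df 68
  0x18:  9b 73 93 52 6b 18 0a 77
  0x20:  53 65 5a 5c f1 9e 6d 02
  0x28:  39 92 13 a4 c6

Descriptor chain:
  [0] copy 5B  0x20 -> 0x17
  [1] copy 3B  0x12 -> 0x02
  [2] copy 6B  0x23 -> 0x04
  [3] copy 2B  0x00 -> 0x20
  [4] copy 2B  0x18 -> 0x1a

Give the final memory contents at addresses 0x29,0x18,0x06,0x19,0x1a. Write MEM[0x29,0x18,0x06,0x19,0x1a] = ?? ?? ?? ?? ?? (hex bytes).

  after D0: wrote 5B at 0x17 = 53655a5cf1
  after D1: wrote 3B at 0x02 = eaec08
  after D2: wrote 6B at 0x04 = 5cf19e6d0239
  after D3: wrote 2B at 0x20 = d537
  after D4: wrote 2B at 0x1a = 655a
query mem[0x29]=0x92, mem[0x18]=0x65, mem[0x06]=0x9e, mem[0x19]=0x5a, mem[0x1a]=0x65

MEM[0x29,0x18,0x06,0x19,0x1a] = 92 65 9e 5a 65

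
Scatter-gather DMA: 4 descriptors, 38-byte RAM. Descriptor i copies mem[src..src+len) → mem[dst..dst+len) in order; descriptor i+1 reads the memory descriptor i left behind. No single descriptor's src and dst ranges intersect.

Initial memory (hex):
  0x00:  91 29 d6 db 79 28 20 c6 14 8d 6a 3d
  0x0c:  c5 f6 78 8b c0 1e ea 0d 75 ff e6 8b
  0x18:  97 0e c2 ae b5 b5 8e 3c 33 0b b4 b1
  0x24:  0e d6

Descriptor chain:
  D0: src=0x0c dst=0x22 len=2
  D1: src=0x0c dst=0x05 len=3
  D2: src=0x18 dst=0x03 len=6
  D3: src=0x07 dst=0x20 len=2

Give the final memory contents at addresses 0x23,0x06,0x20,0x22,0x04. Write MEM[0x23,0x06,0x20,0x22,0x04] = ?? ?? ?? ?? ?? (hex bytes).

MEM[0x23,0x06,0x20,0x22,0x04] = f6 ae b5 c5 0e

[0] 0x0c->0x22 len=2 : c5 f6
[1] 0x0c->0x05 len=3 : c5 f6 78
[2] 0x18->0x03 len=6 : 97 0e c2 ae b5 b5
[3] 0x07->0x20 len=2 : b5 b5
query mem[0x23]=0xf6, mem[0x06]=0xae, mem[0x20]=0xb5, mem[0x22]=0xc5, mem[0x04]=0x0e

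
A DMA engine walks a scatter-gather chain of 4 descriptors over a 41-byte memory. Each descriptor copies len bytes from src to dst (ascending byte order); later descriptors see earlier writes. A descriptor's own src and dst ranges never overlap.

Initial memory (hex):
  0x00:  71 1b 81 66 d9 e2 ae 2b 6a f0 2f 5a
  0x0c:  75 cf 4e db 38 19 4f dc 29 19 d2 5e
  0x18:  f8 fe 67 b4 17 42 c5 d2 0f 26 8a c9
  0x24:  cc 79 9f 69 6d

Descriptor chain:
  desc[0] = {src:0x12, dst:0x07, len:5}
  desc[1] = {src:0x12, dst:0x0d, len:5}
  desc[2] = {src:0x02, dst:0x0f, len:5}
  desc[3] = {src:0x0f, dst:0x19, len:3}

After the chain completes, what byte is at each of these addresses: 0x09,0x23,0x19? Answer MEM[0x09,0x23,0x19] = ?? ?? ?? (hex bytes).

#0 dst[0x07+5] := {0x4f,0xdc,0x29,0x19,0xd2}
#1 dst[0x0d+5] := {0x4f,0xdc,0x29,0x19,0xd2}
#2 dst[0x0f+5] := {0x81,0x66,0xd9,0xe2,0xae}
#3 dst[0x19+3] := {0x81,0x66,0xd9}
query mem[0x09]=0x29, mem[0x23]=0xc9, mem[0x19]=0x81

MEM[0x09,0x23,0x19] = 29 c9 81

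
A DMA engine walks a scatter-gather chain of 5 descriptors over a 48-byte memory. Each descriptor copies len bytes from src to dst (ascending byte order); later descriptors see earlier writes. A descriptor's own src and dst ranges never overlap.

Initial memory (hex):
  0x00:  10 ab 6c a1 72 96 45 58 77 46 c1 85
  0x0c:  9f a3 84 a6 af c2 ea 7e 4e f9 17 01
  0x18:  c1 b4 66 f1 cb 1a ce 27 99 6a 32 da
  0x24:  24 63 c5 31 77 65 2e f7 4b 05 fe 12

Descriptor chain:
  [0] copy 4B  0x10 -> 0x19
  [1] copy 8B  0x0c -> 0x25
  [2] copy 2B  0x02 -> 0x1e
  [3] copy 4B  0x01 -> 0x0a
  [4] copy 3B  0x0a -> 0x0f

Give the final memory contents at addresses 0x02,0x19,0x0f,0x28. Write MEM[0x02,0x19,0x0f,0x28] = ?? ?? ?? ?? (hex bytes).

MEM[0x02,0x19,0x0f,0x28] = 6c af ab a6

D0: mem[0x19..0x1c] <- [af c2 ea 7e]
D1: mem[0x25..0x2c] <- [9f a3 84 a6 af c2 ea 7e]
D2: mem[0x1e..0x1f] <- [6c a1]
D3: mem[0x0a..0x0d] <- [ab 6c a1 72]
D4: mem[0x0f..0x11] <- [ab 6c a1]
query mem[0x02]=0x6c, mem[0x19]=0xaf, mem[0x0f]=0xab, mem[0x28]=0xa6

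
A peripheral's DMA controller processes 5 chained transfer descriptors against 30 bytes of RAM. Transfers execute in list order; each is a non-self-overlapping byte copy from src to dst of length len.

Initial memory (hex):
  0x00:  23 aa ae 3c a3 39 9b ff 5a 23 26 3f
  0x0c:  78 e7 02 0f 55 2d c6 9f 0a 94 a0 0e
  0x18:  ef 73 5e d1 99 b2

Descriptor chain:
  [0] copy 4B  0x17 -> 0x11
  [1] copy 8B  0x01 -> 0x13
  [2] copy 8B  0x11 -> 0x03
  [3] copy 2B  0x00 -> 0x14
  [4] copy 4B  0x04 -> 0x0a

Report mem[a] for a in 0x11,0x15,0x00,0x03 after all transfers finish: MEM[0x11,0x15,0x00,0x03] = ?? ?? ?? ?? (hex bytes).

MEM[0x11,0x15,0x00,0x03] = 0e aa 23 0e

  after D0: wrote 4B at 0x11 = 0eef735e
  after D1: wrote 8B at 0x13 = aaae3ca3399bff5a
  after D2: wrote 8B at 0x03 = 0eefaaae3ca3399b
  after D3: wrote 2B at 0x14 = 23aa
  after D4: wrote 4B at 0x0a = efaaae3c
query mem[0x11]=0x0e, mem[0x15]=0xaa, mem[0x00]=0x23, mem[0x03]=0x0e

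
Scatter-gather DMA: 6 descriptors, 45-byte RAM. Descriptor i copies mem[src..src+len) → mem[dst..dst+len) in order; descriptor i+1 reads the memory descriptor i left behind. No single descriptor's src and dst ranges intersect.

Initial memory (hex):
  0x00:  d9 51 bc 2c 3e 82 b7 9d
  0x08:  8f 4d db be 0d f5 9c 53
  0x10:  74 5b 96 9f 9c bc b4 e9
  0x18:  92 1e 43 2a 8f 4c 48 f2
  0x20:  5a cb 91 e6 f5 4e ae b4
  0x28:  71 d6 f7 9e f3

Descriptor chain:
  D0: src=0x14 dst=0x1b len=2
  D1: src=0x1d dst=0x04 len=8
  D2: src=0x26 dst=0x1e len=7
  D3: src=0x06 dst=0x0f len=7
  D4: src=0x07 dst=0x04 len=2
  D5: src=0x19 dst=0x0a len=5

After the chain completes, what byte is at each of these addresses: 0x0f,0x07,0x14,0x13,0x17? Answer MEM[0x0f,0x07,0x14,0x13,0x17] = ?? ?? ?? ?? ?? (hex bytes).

MEM[0x0f,0x07,0x14,0x13,0x17] = f2 5a f5 e6 e9

  after D0: wrote 2B at 0x1b = 9cbc
  after D1: wrote 8B at 0x04 = 4c48f25acb91e6f5
  after D2: wrote 7B at 0x1e = aeb471d6f79ef3
  after D3: wrote 7B at 0x0f = f25acb91e6f50d
  after D4: wrote 2B at 0x04 = 5acb
  after D5: wrote 5B at 0x0a = 1e439cbc4c
query mem[0x0f]=0xf2, mem[0x07]=0x5a, mem[0x14]=0xf5, mem[0x13]=0xe6, mem[0x17]=0xe9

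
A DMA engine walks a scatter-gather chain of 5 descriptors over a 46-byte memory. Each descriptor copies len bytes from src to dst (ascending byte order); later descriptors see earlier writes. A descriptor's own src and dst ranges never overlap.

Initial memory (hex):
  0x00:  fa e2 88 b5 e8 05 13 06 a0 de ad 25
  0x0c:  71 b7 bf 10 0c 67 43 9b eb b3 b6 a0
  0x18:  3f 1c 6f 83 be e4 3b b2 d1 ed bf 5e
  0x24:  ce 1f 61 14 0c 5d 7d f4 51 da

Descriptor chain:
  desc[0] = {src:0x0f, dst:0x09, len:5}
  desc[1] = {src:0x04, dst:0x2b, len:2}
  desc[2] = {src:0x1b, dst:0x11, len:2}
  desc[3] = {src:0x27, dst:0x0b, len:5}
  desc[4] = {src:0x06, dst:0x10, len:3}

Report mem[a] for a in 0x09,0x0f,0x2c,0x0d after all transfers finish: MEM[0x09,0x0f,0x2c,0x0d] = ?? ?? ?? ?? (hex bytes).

D0: mem[0x09..0x0d] <- [10 0c 67 43 9b]
D1: mem[0x2b..0x2c] <- [e8 05]
D2: mem[0x11..0x12] <- [83 be]
D3: mem[0x0b..0x0f] <- [14 0c 5d 7d e8]
D4: mem[0x10..0x12] <- [13 06 a0]
query mem[0x09]=0x10, mem[0x0f]=0xe8, mem[0x2c]=0x05, mem[0x0d]=0x5d

MEM[0x09,0x0f,0x2c,0x0d] = 10 e8 05 5d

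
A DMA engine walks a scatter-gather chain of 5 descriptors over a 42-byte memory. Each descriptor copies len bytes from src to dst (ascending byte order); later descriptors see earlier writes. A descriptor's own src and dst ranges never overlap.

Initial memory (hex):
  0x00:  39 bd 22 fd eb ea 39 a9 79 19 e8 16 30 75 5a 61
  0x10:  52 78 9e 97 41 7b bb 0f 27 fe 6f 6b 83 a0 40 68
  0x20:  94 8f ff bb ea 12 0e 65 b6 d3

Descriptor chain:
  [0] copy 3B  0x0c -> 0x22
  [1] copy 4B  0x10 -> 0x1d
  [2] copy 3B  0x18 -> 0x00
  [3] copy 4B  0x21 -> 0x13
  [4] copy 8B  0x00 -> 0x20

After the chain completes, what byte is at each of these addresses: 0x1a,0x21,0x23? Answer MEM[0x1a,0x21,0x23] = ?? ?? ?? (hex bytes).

[0] 0x0c->0x22 len=3 : 30 75 5a
[1] 0x10->0x1d len=4 : 52 78 9e 97
[2] 0x18->0x00 len=3 : 27 fe 6f
[3] 0x21->0x13 len=4 : 8f 30 75 5a
[4] 0x00->0x20 len=8 : 27 fe 6f fd eb ea 39 a9
query mem[0x1a]=0x6f, mem[0x21]=0xfe, mem[0x23]=0xfd

MEM[0x1a,0x21,0x23] = 6f fe fd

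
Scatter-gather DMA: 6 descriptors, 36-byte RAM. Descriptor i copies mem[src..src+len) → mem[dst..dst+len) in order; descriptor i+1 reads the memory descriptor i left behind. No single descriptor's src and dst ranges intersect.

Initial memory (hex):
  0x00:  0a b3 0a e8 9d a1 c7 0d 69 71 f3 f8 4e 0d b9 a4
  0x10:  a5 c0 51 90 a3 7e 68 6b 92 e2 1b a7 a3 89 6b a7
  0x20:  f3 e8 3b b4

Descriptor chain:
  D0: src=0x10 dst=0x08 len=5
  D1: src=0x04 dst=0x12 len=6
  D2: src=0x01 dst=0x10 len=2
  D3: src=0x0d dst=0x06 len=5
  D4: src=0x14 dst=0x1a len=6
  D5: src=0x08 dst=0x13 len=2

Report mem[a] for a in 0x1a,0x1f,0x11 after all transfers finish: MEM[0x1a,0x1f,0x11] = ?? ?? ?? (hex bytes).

[0] 0x10->0x08 len=5 : a5 c0 51 90 a3
[1] 0x04->0x12 len=6 : 9d a1 c7 0d a5 c0
[2] 0x01->0x10 len=2 : b3 0a
[3] 0x0d->0x06 len=5 : 0d b9 a4 b3 0a
[4] 0x14->0x1a len=6 : c7 0d a5 c0 92 e2
[5] 0x08->0x13 len=2 : a4 b3
query mem[0x1a]=0xc7, mem[0x1f]=0xe2, mem[0x11]=0x0a

MEM[0x1a,0x1f,0x11] = c7 e2 0a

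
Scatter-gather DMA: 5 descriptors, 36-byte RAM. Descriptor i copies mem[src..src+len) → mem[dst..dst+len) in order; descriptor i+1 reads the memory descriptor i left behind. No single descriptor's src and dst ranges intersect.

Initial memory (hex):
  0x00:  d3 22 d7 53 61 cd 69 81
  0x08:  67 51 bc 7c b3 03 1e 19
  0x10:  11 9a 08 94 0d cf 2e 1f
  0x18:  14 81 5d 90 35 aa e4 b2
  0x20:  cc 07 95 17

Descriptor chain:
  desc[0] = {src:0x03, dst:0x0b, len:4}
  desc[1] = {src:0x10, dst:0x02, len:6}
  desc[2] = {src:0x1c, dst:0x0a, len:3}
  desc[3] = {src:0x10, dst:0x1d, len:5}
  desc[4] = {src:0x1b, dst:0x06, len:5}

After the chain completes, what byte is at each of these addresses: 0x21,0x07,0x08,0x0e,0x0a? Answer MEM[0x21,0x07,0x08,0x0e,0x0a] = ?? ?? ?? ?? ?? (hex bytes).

MEM[0x21,0x07,0x08,0x0e,0x0a] = 0d 35 11 69 08

  after D0: wrote 4B at 0x0b = 5361cd69
  after D1: wrote 6B at 0x02 = 119a08940dcf
  after D2: wrote 3B at 0x0a = 35aae4
  after D3: wrote 5B at 0x1d = 119a08940d
  after D4: wrote 5B at 0x06 = 9035119a08
query mem[0x21]=0x0d, mem[0x07]=0x35, mem[0x08]=0x11, mem[0x0e]=0x69, mem[0x0a]=0x08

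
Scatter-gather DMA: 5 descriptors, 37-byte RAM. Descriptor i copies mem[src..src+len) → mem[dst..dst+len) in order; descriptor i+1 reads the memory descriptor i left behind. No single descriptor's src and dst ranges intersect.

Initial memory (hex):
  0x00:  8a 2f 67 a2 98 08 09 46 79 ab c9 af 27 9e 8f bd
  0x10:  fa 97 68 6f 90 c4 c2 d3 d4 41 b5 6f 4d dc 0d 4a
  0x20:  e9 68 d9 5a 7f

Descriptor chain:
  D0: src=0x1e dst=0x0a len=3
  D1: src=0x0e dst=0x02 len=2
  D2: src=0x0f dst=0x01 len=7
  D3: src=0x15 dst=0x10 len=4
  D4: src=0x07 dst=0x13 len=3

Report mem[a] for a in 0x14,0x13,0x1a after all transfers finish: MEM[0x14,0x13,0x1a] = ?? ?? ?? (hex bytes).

MEM[0x14,0x13,0x1a] = 79 c4 b5

D0: mem[0x0a..0x0c] <- [0d 4a e9]
D1: mem[0x02..0x03] <- [8f bd]
D2: mem[0x01..0x07] <- [bd fa 97 68 6f 90 c4]
D3: mem[0x10..0x13] <- [c4 c2 d3 d4]
D4: mem[0x13..0x15] <- [c4 79 ab]
query mem[0x14]=0x79, mem[0x13]=0xc4, mem[0x1a]=0xb5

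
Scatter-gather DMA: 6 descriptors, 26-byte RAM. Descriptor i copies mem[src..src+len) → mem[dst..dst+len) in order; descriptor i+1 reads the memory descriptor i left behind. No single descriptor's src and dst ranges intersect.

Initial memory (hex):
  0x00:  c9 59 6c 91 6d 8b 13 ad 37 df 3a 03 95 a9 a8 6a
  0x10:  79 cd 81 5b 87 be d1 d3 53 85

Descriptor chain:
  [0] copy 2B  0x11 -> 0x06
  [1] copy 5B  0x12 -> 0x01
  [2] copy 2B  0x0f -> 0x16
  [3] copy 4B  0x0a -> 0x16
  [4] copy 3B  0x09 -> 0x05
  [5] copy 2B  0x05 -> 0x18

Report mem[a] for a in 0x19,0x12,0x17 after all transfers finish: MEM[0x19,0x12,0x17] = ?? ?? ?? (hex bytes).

MEM[0x19,0x12,0x17] = 3a 81 03

#0 dst[0x06+2] := {0xcd,0x81}
#1 dst[0x01+5] := {0x81,0x5b,0x87,0xbe,0xd1}
#2 dst[0x16+2] := {0x6a,0x79}
#3 dst[0x16+4] := {0x3a,0x03,0x95,0xa9}
#4 dst[0x05+3] := {0xdf,0x3a,0x03}
#5 dst[0x18+2] := {0xdf,0x3a}
query mem[0x19]=0x3a, mem[0x12]=0x81, mem[0x17]=0x03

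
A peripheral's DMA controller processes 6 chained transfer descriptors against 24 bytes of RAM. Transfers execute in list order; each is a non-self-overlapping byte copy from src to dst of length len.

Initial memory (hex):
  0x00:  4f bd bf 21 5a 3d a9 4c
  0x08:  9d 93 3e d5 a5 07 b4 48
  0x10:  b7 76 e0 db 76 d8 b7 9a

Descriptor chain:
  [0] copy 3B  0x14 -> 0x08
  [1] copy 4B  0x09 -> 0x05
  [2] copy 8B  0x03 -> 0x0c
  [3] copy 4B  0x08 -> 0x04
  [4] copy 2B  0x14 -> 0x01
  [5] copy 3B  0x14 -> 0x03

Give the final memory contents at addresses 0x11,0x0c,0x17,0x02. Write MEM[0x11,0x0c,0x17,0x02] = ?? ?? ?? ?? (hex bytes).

D0: mem[0x08..0x0a] <- [76 d8 b7]
D1: mem[0x05..0x08] <- [d8 b7 d5 a5]
D2: mem[0x0c..0x13] <- [21 5a d8 b7 d5 a5 d8 b7]
D3: mem[0x04..0x07] <- [a5 d8 b7 d5]
D4: mem[0x01..0x02] <- [76 d8]
D5: mem[0x03..0x05] <- [76 d8 b7]
query mem[0x11]=0xa5, mem[0x0c]=0x21, mem[0x17]=0x9a, mem[0x02]=0xd8

MEM[0x11,0x0c,0x17,0x02] = a5 21 9a d8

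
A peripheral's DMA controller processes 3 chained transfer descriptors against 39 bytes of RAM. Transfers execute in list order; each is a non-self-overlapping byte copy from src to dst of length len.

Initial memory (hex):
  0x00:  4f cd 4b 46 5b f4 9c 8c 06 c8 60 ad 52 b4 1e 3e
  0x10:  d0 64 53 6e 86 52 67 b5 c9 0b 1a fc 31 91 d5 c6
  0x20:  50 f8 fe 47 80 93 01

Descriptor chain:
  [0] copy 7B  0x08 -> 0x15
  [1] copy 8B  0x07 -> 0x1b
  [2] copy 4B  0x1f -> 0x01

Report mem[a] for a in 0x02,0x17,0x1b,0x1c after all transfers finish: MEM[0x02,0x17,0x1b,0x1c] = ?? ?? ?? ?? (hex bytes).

[0] 0x08->0x15 len=7 : 06 c8 60 ad 52 b4 1e
[1] 0x07->0x1b len=8 : 8c 06 c8 60 ad 52 b4 1e
[2] 0x1f->0x01 len=4 : ad 52 b4 1e
query mem[0x02]=0x52, mem[0x17]=0x60, mem[0x1b]=0x8c, mem[0x1c]=0x06

MEM[0x02,0x17,0x1b,0x1c] = 52 60 8c 06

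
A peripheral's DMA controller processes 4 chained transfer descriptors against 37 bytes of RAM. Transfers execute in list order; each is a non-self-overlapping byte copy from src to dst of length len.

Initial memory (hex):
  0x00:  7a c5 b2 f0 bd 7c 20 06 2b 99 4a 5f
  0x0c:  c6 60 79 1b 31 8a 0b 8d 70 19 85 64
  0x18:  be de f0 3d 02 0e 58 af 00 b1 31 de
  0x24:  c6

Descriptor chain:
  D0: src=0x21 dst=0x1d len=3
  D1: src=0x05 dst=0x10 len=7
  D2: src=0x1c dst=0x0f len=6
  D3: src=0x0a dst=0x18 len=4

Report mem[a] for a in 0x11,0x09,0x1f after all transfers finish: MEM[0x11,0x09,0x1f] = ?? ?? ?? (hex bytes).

MEM[0x11,0x09,0x1f] = 31 99 de

  after D0: wrote 3B at 0x1d = b131de
  after D1: wrote 7B at 0x10 = 7c20062b994a5f
  after D2: wrote 6B at 0x0f = 02b131de00b1
  after D3: wrote 4B at 0x18 = 4a5fc660
query mem[0x11]=0x31, mem[0x09]=0x99, mem[0x1f]=0xde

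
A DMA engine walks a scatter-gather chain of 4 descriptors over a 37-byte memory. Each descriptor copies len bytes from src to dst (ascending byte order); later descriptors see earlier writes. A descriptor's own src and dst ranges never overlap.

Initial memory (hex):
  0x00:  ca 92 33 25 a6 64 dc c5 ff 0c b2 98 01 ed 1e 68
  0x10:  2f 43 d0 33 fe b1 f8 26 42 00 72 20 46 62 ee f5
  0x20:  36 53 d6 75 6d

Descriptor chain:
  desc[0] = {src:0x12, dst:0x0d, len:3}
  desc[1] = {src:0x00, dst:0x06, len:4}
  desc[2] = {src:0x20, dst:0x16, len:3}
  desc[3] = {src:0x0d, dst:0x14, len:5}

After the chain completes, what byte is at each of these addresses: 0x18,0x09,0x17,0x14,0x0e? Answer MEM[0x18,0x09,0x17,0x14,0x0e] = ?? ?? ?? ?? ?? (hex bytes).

MEM[0x18,0x09,0x17,0x14,0x0e] = 43 25 2f d0 33

#0 dst[0x0d+3] := {0xd0,0x33,0xfe}
#1 dst[0x06+4] := {0xca,0x92,0x33,0x25}
#2 dst[0x16+3] := {0x36,0x53,0xd6}
#3 dst[0x14+5] := {0xd0,0x33,0xfe,0x2f,0x43}
query mem[0x18]=0x43, mem[0x09]=0x25, mem[0x17]=0x2f, mem[0x14]=0xd0, mem[0x0e]=0x33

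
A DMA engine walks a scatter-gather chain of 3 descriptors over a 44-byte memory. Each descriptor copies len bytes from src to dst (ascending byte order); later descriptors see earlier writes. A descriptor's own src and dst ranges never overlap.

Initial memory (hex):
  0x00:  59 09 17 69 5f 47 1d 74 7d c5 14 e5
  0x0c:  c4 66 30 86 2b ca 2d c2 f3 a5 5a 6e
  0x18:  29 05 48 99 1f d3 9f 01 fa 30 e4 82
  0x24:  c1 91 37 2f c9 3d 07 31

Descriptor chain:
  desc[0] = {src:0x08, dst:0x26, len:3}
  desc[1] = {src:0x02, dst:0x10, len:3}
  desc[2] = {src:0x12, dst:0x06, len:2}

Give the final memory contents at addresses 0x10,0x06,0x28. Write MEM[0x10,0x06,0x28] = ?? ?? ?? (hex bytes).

  after D0: wrote 3B at 0x26 = 7dc514
  after D1: wrote 3B at 0x10 = 17695f
  after D2: wrote 2B at 0x06 = 5fc2
query mem[0x10]=0x17, mem[0x06]=0x5f, mem[0x28]=0x14

MEM[0x10,0x06,0x28] = 17 5f 14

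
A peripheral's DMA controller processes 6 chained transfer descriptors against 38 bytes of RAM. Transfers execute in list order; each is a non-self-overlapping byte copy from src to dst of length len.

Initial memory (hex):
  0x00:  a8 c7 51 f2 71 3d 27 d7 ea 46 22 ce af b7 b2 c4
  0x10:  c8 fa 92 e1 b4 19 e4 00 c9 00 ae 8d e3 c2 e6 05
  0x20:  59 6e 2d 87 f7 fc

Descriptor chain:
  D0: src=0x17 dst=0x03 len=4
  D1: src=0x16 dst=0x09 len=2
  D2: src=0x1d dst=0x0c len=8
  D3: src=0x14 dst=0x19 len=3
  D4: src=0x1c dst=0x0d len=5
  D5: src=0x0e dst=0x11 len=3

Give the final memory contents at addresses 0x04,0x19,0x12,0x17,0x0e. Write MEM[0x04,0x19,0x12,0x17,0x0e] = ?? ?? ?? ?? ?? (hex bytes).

[0] 0x17->0x03 len=4 : 00 c9 00 ae
[1] 0x16->0x09 len=2 : e4 00
[2] 0x1d->0x0c len=8 : c2 e6 05 59 6e 2d 87 f7
[3] 0x14->0x19 len=3 : b4 19 e4
[4] 0x1c->0x0d len=5 : e3 c2 e6 05 59
[5] 0x0e->0x11 len=3 : c2 e6 05
query mem[0x04]=0xc9, mem[0x19]=0xb4, mem[0x12]=0xe6, mem[0x17]=0x00, mem[0x0e]=0xc2

MEM[0x04,0x19,0x12,0x17,0x0e] = c9 b4 e6 00 c2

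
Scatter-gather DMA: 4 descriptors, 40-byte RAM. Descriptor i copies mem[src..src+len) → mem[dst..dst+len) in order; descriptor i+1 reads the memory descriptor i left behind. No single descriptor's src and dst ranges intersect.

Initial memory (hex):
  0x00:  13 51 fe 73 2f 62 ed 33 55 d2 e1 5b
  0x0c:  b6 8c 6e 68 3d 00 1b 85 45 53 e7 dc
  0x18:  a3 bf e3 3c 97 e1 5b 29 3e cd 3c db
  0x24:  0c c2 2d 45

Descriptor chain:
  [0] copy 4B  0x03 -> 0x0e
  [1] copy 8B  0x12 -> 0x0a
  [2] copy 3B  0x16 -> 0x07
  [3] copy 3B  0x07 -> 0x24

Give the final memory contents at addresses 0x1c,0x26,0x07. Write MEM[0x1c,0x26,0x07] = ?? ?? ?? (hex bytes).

[0] 0x03->0x0e len=4 : 73 2f 62 ed
[1] 0x12->0x0a len=8 : 1b 85 45 53 e7 dc a3 bf
[2] 0x16->0x07 len=3 : e7 dc a3
[3] 0x07->0x24 len=3 : e7 dc a3
query mem[0x1c]=0x97, mem[0x26]=0xa3, mem[0x07]=0xe7

MEM[0x1c,0x26,0x07] = 97 a3 e7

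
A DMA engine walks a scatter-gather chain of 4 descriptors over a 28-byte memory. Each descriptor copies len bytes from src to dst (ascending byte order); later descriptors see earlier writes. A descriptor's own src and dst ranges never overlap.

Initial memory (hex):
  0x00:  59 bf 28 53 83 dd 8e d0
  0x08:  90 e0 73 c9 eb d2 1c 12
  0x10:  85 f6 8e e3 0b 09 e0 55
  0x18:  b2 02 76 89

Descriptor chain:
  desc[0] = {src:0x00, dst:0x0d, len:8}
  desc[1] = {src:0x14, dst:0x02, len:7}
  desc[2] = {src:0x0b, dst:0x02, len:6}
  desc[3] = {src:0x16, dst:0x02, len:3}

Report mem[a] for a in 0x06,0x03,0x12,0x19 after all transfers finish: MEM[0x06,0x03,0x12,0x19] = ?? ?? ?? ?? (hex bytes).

MEM[0x06,0x03,0x12,0x19] = 28 55 dd 02

[0] 0x00->0x0d len=8 : 59 bf 28 53 83 dd 8e d0
[1] 0x14->0x02 len=7 : d0 09 e0 55 b2 02 76
[2] 0x0b->0x02 len=6 : c9 eb 59 bf 28 53
[3] 0x16->0x02 len=3 : e0 55 b2
query mem[0x06]=0x28, mem[0x03]=0x55, mem[0x12]=0xdd, mem[0x19]=0x02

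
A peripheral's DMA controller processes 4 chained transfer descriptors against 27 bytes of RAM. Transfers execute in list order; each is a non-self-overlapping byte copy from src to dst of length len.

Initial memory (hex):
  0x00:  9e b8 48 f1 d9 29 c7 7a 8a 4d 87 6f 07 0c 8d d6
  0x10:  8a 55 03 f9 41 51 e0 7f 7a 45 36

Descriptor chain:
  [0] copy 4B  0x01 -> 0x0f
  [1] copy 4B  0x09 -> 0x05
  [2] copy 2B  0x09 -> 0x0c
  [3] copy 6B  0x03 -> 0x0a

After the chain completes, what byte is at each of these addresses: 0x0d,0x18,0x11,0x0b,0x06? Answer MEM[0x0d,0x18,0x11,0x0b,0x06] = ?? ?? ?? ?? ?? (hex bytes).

MEM[0x0d,0x18,0x11,0x0b,0x06] = 87 7a f1 d9 87

D0: mem[0x0f..0x12] <- [b8 48 f1 d9]
D1: mem[0x05..0x08] <- [4d 87 6f 07]
D2: mem[0x0c..0x0d] <- [4d 87]
D3: mem[0x0a..0x0f] <- [f1 d9 4d 87 6f 07]
query mem[0x0d]=0x87, mem[0x18]=0x7a, mem[0x11]=0xf1, mem[0x0b]=0xd9, mem[0x06]=0x87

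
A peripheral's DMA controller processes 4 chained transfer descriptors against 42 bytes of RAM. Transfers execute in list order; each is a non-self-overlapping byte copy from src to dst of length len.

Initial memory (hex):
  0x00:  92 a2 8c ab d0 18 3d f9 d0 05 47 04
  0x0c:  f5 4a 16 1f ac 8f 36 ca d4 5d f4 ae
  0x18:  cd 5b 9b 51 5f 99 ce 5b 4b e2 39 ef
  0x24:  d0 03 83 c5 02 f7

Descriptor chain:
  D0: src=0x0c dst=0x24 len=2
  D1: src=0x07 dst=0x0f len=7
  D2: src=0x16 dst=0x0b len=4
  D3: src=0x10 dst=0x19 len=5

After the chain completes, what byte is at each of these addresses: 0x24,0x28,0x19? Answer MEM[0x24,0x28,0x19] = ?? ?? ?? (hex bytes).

MEM[0x24,0x28,0x19] = f5 02 d0

D0: mem[0x24..0x25] <- [f5 4a]
D1: mem[0x0f..0x15] <- [f9 d0 05 47 04 f5 4a]
D2: mem[0x0b..0x0e] <- [f4 ae cd 5b]
D3: mem[0x19..0x1d] <- [d0 05 47 04 f5]
query mem[0x24]=0xf5, mem[0x28]=0x02, mem[0x19]=0xd0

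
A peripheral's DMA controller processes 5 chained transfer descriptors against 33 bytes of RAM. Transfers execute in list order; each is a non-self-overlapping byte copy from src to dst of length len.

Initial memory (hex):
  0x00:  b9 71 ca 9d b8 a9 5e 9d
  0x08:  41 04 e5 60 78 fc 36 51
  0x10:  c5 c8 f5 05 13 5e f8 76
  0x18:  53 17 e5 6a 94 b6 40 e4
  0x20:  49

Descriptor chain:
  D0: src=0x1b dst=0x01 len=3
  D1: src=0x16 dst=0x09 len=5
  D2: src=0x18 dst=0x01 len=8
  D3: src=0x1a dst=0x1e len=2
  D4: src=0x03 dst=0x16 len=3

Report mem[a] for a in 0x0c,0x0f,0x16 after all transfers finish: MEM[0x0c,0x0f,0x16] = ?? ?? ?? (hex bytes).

MEM[0x0c,0x0f,0x16] = 17 51 e5

  after D0: wrote 3B at 0x01 = 6a94b6
  after D1: wrote 5B at 0x09 = f8765317e5
  after D2: wrote 8B at 0x01 = 5317e56a94b640e4
  after D3: wrote 2B at 0x1e = e56a
  after D4: wrote 3B at 0x16 = e56a94
query mem[0x0c]=0x17, mem[0x0f]=0x51, mem[0x16]=0xe5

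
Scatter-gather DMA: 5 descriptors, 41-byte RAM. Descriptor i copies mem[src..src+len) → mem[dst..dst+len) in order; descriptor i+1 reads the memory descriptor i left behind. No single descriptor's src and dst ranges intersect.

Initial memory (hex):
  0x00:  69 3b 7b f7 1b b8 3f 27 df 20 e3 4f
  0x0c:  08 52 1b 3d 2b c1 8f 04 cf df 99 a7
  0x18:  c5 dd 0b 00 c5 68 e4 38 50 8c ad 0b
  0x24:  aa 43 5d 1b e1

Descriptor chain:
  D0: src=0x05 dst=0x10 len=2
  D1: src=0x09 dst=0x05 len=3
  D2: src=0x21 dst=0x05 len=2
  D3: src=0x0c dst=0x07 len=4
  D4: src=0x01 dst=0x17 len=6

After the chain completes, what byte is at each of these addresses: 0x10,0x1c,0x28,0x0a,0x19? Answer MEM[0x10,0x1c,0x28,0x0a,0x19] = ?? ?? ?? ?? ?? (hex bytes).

MEM[0x10,0x1c,0x28,0x0a,0x19] = b8 ad e1 3d f7

D0: mem[0x10..0x11] <- [b8 3f]
D1: mem[0x05..0x07] <- [20 e3 4f]
D2: mem[0x05..0x06] <- [8c ad]
D3: mem[0x07..0x0a] <- [08 52 1b 3d]
D4: mem[0x17..0x1c] <- [3b 7b f7 1b 8c ad]
query mem[0x10]=0xb8, mem[0x1c]=0xad, mem[0x28]=0xe1, mem[0x0a]=0x3d, mem[0x19]=0xf7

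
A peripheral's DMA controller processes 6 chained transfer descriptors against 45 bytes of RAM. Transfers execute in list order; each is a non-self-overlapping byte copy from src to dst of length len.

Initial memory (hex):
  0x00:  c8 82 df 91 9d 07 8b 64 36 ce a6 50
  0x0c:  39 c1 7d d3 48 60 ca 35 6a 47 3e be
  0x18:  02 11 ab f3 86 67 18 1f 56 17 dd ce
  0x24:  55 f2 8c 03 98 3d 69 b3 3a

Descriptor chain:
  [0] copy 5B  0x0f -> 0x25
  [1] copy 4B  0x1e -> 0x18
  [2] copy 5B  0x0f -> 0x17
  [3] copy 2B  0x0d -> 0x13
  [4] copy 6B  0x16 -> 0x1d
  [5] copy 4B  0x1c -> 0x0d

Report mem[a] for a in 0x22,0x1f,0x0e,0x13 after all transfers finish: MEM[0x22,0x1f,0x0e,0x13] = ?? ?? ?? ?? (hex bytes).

MEM[0x22,0x1f,0x0e,0x13] = 35 48 3e c1

  after D0: wrote 5B at 0x25 = d34860ca35
  after D1: wrote 4B at 0x18 = 181f5617
  after D2: wrote 5B at 0x17 = d34860ca35
  after D3: wrote 2B at 0x13 = c17d
  after D4: wrote 6B at 0x1d = 3ed34860ca35
  after D5: wrote 4B at 0x0d = 863ed348
query mem[0x22]=0x35, mem[0x1f]=0x48, mem[0x0e]=0x3e, mem[0x13]=0xc1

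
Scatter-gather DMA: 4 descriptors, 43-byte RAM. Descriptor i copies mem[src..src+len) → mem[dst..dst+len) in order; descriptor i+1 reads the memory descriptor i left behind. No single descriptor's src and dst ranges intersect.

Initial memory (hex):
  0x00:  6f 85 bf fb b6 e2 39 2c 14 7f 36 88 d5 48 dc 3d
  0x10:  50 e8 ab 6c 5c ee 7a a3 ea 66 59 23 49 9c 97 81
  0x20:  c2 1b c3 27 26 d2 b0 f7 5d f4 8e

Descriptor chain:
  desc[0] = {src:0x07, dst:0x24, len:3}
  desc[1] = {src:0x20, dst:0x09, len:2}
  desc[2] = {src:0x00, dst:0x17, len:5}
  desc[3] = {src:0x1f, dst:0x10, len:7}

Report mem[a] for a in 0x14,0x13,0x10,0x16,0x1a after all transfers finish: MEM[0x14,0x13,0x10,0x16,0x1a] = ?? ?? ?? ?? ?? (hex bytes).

MEM[0x14,0x13,0x10,0x16,0x1a] = 27 c3 81 14 fb

#0 dst[0x24+3] := {0x2c,0x14,0x7f}
#1 dst[0x09+2] := {0xc2,0x1b}
#2 dst[0x17+5] := {0x6f,0x85,0xbf,0xfb,0xb6}
#3 dst[0x10+7] := {0x81,0xc2,0x1b,0xc3,0x27,0x2c,0x14}
query mem[0x14]=0x27, mem[0x13]=0xc3, mem[0x10]=0x81, mem[0x16]=0x14, mem[0x1a]=0xfb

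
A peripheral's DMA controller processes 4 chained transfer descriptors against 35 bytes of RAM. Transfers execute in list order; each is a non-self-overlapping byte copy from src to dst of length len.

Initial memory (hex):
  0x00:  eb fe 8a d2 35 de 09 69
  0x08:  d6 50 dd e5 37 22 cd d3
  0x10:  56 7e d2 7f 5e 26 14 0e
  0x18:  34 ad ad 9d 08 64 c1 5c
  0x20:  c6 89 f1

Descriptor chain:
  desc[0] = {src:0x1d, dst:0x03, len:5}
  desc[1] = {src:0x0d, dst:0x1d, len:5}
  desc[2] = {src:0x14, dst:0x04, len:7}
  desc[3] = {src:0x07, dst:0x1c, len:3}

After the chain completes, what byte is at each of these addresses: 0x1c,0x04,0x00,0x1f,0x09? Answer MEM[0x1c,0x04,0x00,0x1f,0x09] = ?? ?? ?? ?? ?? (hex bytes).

  after D0: wrote 5B at 0x03 = 64c15cc689
  after D1: wrote 5B at 0x1d = 22cdd3567e
  after D2: wrote 7B at 0x04 = 5e26140e34adad
  after D3: wrote 3B at 0x1c = 0e34ad
query mem[0x1c]=0x0e, mem[0x04]=0x5e, mem[0x00]=0xeb, mem[0x1f]=0xd3, mem[0x09]=0xad

MEM[0x1c,0x04,0x00,0x1f,0x09] = 0e 5e eb d3 ad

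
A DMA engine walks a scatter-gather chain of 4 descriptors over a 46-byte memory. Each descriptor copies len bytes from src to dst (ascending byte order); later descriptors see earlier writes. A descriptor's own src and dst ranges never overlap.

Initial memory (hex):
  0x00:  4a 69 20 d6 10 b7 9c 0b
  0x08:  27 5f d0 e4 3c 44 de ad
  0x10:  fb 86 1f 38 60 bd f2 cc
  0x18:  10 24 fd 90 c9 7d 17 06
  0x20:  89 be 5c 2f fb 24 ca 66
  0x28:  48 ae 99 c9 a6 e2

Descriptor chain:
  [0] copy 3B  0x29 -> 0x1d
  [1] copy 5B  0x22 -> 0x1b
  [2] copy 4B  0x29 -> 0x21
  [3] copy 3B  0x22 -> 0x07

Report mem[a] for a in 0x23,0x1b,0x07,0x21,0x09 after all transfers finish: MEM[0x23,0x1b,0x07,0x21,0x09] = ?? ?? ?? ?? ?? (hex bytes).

  after D0: wrote 3B at 0x1d = ae99c9
  after D1: wrote 5B at 0x1b = 5c2ffb24ca
  after D2: wrote 4B at 0x21 = ae99c9a6
  after D3: wrote 3B at 0x07 = 99c9a6
query mem[0x23]=0xc9, mem[0x1b]=0x5c, mem[0x07]=0x99, mem[0x21]=0xae, mem[0x09]=0xa6

MEM[0x23,0x1b,0x07,0x21,0x09] = c9 5c 99 ae a6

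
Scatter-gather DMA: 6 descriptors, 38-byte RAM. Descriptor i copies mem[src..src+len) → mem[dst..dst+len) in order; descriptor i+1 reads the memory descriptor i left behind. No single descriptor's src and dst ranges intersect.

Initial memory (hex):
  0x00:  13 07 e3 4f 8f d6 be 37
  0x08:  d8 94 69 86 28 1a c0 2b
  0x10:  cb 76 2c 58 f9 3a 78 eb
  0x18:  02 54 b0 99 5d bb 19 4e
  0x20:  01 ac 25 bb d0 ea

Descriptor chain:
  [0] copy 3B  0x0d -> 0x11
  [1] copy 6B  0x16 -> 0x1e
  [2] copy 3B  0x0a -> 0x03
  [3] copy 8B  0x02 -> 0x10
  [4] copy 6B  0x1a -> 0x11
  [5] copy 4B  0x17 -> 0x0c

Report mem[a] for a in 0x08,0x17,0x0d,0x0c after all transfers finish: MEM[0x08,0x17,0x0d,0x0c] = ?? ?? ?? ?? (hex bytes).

#0 dst[0x11+3] := {0x1a,0xc0,0x2b}
#1 dst[0x1e+6] := {0x78,0xeb,0x02,0x54,0xb0,0x99}
#2 dst[0x03+3] := {0x69,0x86,0x28}
#3 dst[0x10+8] := {0xe3,0x69,0x86,0x28,0xbe,0x37,0xd8,0x94}
#4 dst[0x11+6] := {0xb0,0x99,0x5d,0xbb,0x78,0xeb}
#5 dst[0x0c+4] := {0x94,0x02,0x54,0xb0}
query mem[0x08]=0xd8, mem[0x17]=0x94, mem[0x0d]=0x02, mem[0x0c]=0x94

MEM[0x08,0x17,0x0d,0x0c] = d8 94 02 94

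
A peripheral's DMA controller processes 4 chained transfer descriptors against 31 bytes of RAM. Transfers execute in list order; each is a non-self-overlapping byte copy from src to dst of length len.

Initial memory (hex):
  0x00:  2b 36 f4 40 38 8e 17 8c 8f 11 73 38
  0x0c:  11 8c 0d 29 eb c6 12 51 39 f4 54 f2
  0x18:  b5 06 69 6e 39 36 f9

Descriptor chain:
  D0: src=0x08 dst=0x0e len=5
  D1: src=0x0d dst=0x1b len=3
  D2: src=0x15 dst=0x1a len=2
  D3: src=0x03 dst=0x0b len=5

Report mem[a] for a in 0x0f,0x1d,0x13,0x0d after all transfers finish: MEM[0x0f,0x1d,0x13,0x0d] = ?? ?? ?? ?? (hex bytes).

D0: mem[0x0e..0x12] <- [8f 11 73 38 11]
D1: mem[0x1b..0x1d] <- [8c 8f 11]
D2: mem[0x1a..0x1b] <- [f4 54]
D3: mem[0x0b..0x0f] <- [40 38 8e 17 8c]
query mem[0x0f]=0x8c, mem[0x1d]=0x11, mem[0x13]=0x51, mem[0x0d]=0x8e

MEM[0x0f,0x1d,0x13,0x0d] = 8c 11 51 8e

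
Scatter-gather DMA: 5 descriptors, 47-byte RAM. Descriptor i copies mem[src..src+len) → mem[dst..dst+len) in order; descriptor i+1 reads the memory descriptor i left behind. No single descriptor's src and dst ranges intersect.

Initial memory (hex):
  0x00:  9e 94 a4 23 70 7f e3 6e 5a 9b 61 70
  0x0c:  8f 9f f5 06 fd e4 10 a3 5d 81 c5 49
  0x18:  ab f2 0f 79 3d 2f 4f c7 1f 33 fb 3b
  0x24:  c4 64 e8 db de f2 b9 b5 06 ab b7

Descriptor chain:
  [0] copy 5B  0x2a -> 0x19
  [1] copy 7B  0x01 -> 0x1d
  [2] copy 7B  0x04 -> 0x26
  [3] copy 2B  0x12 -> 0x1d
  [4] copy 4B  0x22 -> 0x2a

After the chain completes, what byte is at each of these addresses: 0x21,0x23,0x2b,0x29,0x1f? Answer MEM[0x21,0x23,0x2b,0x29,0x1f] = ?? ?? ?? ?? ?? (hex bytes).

#0 dst[0x19+5] := {0xb9,0xb5,0x06,0xab,0xb7}
#1 dst[0x1d+7] := {0x94,0xa4,0x23,0x70,0x7f,0xe3,0x6e}
#2 dst[0x26+7] := {0x70,0x7f,0xe3,0x6e,0x5a,0x9b,0x61}
#3 dst[0x1d+2] := {0x10,0xa3}
#4 dst[0x2a+4] := {0xe3,0x6e,0xc4,0x64}
query mem[0x21]=0x7f, mem[0x23]=0x6e, mem[0x2b]=0x6e, mem[0x29]=0x6e, mem[0x1f]=0x23

MEM[0x21,0x23,0x2b,0x29,0x1f] = 7f 6e 6e 6e 23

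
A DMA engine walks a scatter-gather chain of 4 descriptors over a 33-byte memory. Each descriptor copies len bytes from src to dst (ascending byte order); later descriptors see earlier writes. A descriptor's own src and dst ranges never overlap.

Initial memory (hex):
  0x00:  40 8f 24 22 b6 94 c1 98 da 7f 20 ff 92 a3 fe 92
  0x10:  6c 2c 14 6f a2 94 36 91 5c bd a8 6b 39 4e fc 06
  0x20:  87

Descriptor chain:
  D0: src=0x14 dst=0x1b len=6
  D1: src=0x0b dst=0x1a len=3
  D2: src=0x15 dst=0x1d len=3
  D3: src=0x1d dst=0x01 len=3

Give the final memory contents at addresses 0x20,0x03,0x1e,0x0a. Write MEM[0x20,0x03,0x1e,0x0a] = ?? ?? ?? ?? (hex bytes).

[0] 0x14->0x1b len=6 : a2 94 36 91 5c bd
[1] 0x0b->0x1a len=3 : ff 92 a3
[2] 0x15->0x1d len=3 : 94 36 91
[3] 0x1d->0x01 len=3 : 94 36 91
query mem[0x20]=0xbd, mem[0x03]=0x91, mem[0x1e]=0x36, mem[0x0a]=0x20

MEM[0x20,0x03,0x1e,0x0a] = bd 91 36 20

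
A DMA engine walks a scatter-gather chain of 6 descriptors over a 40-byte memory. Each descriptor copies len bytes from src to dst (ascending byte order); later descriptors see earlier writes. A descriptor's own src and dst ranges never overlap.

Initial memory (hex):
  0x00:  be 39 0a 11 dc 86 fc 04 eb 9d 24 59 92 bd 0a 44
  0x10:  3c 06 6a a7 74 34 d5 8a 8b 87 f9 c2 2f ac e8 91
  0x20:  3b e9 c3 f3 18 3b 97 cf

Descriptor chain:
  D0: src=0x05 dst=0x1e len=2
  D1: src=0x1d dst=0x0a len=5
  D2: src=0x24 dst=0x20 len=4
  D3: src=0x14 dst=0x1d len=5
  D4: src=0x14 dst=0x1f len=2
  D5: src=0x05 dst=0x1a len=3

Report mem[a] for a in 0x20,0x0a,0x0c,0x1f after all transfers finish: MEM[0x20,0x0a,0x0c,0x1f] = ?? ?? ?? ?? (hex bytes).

MEM[0x20,0x0a,0x0c,0x1f] = 34 ac fc 74

[0] 0x05->0x1e len=2 : 86 fc
[1] 0x1d->0x0a len=5 : ac 86 fc 3b e9
[2] 0x24->0x20 len=4 : 18 3b 97 cf
[3] 0x14->0x1d len=5 : 74 34 d5 8a 8b
[4] 0x14->0x1f len=2 : 74 34
[5] 0x05->0x1a len=3 : 86 fc 04
query mem[0x20]=0x34, mem[0x0a]=0xac, mem[0x0c]=0xfc, mem[0x1f]=0x74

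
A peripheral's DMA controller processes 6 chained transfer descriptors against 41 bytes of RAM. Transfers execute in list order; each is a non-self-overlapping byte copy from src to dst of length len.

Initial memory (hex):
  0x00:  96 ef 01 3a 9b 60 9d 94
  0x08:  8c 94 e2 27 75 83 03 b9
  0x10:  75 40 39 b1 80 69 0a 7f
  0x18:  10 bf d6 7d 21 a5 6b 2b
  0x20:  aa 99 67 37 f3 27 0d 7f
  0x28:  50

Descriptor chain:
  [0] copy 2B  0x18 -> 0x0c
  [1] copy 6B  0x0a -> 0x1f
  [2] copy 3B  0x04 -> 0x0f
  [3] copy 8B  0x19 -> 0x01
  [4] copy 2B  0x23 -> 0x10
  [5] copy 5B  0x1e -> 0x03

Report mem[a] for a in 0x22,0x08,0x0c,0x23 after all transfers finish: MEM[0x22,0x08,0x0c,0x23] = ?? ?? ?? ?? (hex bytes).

MEM[0x22,0x08,0x0c,0x23] = bf 27 10 03

#0 dst[0x0c+2] := {0x10,0xbf}
#1 dst[0x1f+6] := {0xe2,0x27,0x10,0xbf,0x03,0xb9}
#2 dst[0x0f+3] := {0x9b,0x60,0x9d}
#3 dst[0x01+8] := {0xbf,0xd6,0x7d,0x21,0xa5,0x6b,0xe2,0x27}
#4 dst[0x10+2] := {0x03,0xb9}
#5 dst[0x03+5] := {0x6b,0xe2,0x27,0x10,0xbf}
query mem[0x22]=0xbf, mem[0x08]=0x27, mem[0x0c]=0x10, mem[0x23]=0x03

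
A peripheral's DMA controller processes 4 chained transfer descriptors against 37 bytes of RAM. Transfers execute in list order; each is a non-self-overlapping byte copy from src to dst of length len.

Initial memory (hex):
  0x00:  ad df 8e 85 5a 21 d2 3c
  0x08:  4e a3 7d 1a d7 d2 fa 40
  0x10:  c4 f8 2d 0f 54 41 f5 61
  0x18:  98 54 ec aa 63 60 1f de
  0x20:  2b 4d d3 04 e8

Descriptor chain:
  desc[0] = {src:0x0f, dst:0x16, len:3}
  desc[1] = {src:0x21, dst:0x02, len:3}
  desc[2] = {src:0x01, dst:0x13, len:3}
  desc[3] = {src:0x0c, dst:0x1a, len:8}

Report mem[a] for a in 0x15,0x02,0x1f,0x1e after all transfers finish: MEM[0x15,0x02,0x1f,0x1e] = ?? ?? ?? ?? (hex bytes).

MEM[0x15,0x02,0x1f,0x1e] = d3 4d f8 c4

  after D0: wrote 3B at 0x16 = 40c4f8
  after D1: wrote 3B at 0x02 = 4dd304
  after D2: wrote 3B at 0x13 = df4dd3
  after D3: wrote 8B at 0x1a = d7d2fa40c4f82ddf
query mem[0x15]=0xd3, mem[0x02]=0x4d, mem[0x1f]=0xf8, mem[0x1e]=0xc4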